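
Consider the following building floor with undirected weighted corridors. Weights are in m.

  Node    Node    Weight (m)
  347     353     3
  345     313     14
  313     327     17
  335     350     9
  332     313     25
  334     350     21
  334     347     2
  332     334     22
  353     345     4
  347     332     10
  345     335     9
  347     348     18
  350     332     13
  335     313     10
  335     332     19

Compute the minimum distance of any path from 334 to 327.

40 m

Compare a few routes:
334 → 347 → 353 → 345 → 313 → 327: 2+3+4+14+17 = 40
334 → 347 → 332 → 313 → 327: 2+10+25+17 = 54
334 → 347 → 353 → 345 → 335 → 313 → 327: 2+3+4+9+10+17 = 45
The minimum is 40 m via 334 → 347 → 353 → 345 → 313 → 327.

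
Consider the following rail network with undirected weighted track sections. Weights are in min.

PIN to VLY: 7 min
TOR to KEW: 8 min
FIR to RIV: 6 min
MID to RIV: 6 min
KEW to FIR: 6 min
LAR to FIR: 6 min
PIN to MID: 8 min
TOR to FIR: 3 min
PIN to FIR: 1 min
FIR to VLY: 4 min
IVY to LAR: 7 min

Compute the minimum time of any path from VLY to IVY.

17 min

Running Dijkstra from VLY:
VLY: 0
FIR: 4  (via VLY)
PIN: 5  (via FIR)
TOR: 7  (via FIR)
LAR: 10  (via FIR)
KEW: 10  (via FIR)
RIV: 10  (via FIR)
MID: 13  (via PIN)
IVY: 17  (via LAR)
Shortest route: VLY–FIR–LAR–IVY = 17 min.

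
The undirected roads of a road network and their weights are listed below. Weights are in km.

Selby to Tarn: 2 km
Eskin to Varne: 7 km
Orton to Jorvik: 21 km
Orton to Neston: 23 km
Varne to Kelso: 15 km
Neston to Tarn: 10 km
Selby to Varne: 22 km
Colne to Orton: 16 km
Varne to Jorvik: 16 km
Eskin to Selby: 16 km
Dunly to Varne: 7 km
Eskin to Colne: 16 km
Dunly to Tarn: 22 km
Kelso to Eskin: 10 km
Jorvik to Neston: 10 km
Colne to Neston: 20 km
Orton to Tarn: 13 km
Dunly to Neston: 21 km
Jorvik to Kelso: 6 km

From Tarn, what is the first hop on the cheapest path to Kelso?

Neston

Compare a few routes:
Tarn - Neston - Jorvik - Kelso: 10+10+6 = 26
Tarn - Selby - Eskin - Kelso: 2+16+10 = 28
Tarn - Selby - Varne - Kelso: 2+22+15 = 39
The minimum is 26 km via Tarn - Neston - Jorvik - Kelso.
So from Tarn the first move is to Neston.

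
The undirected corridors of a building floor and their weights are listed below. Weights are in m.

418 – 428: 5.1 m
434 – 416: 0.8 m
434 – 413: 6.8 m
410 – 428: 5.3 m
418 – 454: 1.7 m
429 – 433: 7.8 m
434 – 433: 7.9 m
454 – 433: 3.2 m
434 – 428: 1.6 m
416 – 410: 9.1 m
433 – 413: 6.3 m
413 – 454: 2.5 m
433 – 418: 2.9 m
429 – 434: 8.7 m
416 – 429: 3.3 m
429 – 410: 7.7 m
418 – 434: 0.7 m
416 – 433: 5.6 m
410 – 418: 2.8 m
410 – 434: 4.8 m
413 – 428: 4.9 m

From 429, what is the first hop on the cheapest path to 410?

416

Compare a few routes:
429 → 416 → 434 → 418 → 410: 3.3+0.8+0.7+2.8 = 7.6
429 → 416 → 434 → 410: 3.3+0.8+4.8 = 8.9
429 → 410: 7.7 = 7.7
Cheapest is 429 → 416 → 434 → 418 → 410 at 7.6 m.
So from 429 the first move is to 416.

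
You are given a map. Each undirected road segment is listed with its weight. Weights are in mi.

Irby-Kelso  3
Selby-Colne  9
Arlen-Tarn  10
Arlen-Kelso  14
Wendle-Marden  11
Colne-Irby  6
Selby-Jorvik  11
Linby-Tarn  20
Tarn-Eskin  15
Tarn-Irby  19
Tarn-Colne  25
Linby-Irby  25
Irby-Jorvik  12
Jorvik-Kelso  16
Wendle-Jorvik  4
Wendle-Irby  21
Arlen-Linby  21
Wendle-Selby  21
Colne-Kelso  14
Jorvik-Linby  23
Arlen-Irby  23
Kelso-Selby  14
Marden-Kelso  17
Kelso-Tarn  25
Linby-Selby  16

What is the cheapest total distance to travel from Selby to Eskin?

49 mi

Candidate routes:
Selby - Kelso - Arlen - Tarn - Eskin: 14+14+10+15 = 53
Selby - Kelso - Irby - Tarn - Eskin: 14+3+19+15 = 51
Selby - Colne - Tarn - Eskin: 9+25+15 = 49
Selby - Linby - Tarn - Eskin: 16+20+15 = 51
The minimum is 49 mi via Selby - Colne - Tarn - Eskin.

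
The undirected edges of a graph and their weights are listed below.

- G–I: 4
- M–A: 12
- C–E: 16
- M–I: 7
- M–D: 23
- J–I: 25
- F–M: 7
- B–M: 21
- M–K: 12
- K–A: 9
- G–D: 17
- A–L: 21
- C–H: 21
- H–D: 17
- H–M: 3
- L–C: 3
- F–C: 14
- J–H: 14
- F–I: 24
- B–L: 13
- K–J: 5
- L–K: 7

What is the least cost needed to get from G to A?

23

Enumerating some paths:
G–I–M–A: 4+7+12 = 23
G–I–M–H–J–K–A: 4+7+3+14+5+9 = 42
G–I–M–K–A: 4+7+12+9 = 32
The minimum is 23 via G–I–M–A.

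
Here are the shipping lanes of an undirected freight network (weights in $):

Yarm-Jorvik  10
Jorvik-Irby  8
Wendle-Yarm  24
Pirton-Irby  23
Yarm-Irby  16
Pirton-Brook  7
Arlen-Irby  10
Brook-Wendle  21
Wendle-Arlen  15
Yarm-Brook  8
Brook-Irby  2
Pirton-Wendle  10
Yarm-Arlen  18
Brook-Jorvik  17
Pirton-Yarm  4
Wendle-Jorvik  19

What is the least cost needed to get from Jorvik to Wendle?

Candidate routes:
Jorvik - Irby - Brook - Pirton - Wendle: 8+2+7+10 = 27
Jorvik - Yarm - Pirton - Wendle: 10+4+10 = 24
Jorvik - Wendle: 19 = 19
Cheapest is Jorvik - Wendle at $19.

$19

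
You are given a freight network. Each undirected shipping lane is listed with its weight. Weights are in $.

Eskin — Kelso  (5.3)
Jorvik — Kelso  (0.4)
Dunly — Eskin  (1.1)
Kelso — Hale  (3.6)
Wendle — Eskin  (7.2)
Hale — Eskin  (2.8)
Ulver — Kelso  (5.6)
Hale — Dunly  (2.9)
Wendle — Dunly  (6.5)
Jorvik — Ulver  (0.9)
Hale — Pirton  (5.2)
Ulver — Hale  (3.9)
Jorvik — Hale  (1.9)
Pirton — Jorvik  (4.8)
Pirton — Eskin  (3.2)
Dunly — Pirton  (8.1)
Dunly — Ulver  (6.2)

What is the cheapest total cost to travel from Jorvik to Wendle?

$11.3

Settle nodes by increasing distance from Jorvik:
Jorvik: 0
Kelso: 0.4  (via Jorvik)
Ulver: 0.9  (via Jorvik)
Hale: 1.9  (via Jorvik)
Eskin: 4.7  (via Hale)
Pirton: 4.8  (via Jorvik)
Dunly: 4.8  (via Hale)
Wendle: 11.3  (via Dunly)
Shortest route: Jorvik → Hale → Dunly → Wendle = $11.3.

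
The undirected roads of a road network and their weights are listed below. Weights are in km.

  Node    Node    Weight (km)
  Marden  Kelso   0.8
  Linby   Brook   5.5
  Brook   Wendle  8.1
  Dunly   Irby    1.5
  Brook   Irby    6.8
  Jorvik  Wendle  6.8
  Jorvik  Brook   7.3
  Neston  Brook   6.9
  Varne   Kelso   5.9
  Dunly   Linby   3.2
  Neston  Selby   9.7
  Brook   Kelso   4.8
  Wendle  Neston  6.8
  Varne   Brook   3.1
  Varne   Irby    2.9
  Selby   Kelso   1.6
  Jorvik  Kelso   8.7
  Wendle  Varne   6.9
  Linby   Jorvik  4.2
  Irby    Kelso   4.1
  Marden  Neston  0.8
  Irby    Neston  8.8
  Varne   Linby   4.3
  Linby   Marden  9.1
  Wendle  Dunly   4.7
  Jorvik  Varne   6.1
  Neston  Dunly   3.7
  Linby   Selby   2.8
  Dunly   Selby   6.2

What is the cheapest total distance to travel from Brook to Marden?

5.6 km

Candidate routes:
Brook → Kelso → Marden: 4.8+0.8 = 5.6
Brook → Varne → Kelso → Marden: 3.1+5.9+0.8 = 9.8
Brook → Neston → Marden: 6.9+0.8 = 7.7
Cheapest is Brook → Kelso → Marden at 5.6 km.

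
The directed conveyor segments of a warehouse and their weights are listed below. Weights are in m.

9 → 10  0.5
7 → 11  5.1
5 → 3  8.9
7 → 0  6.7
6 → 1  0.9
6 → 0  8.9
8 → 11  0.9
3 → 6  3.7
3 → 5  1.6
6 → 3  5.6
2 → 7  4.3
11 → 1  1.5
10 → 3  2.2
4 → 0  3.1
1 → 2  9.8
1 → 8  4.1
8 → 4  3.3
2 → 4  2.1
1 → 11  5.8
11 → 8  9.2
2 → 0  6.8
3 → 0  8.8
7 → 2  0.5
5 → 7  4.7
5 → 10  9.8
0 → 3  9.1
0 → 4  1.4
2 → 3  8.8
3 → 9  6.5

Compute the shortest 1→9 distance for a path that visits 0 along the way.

Best 1 to 0: 1 → 8 → 4 → 0 costing 10.5
Best 0 to 9: 0 → 3 → 9 costing 15.6
Total via 0: 10.5 + 15.6 = 26.1 m.

26.1 m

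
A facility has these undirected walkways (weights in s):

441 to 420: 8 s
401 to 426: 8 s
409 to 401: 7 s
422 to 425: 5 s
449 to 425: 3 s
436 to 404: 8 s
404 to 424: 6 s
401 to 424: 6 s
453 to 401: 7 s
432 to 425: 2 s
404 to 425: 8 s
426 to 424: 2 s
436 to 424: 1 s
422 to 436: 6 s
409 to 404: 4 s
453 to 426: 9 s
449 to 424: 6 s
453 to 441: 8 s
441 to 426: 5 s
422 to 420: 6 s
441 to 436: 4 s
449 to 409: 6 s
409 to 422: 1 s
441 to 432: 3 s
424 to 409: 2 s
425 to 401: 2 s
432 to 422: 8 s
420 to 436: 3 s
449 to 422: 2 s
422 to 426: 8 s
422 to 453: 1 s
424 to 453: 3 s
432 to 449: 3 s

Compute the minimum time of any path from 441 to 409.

7 s

Candidate routes:
441–436–424–409: 4+1+2 = 7
441–432–449–422–409: 3+3+2+1 = 9
441–426–424–409: 5+2+2 = 9
441–436–424–453–422–409: 4+1+3+1+1 = 10
The minimum is 7 s via 441–436–424–409.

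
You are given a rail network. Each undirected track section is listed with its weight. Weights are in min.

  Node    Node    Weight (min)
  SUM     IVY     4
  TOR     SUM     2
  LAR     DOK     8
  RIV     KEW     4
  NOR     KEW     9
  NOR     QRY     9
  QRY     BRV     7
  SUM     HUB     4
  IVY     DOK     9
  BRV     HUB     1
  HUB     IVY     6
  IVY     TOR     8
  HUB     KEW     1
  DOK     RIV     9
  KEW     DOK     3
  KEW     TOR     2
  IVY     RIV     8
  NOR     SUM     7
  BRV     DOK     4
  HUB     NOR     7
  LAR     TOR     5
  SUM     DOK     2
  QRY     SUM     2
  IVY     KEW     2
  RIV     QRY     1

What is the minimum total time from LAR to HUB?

8 min

Enumerating some paths:
LAR → TOR → SUM → HUB: 5+2+4 = 11
LAR → TOR → KEW → HUB: 5+2+1 = 8
Cheapest is LAR → TOR → KEW → HUB at 8 min.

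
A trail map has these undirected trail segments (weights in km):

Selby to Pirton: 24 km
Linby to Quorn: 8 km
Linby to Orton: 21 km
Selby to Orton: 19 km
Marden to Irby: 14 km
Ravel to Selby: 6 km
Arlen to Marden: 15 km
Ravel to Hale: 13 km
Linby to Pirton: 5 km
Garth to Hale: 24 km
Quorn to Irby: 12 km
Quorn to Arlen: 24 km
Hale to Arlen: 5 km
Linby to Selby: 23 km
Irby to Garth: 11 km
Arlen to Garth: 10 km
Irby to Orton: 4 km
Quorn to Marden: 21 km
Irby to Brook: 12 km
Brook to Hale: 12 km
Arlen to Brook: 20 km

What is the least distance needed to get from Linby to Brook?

32 km

Shortest distances from Linby:
Linby: 0
Pirton: 5  (via Linby)
Quorn: 8  (via Linby)
Irby: 20  (via Quorn)
Orton: 21  (via Linby)
Selby: 23  (via Linby)
Ravel: 29  (via Selby)
Marden: 29  (via Quorn)
Garth: 31  (via Irby)
Arlen: 32  (via Quorn)
Brook: 32  (via Irby)
Shortest route: Linby → Quorn → Irby → Brook = 32 km.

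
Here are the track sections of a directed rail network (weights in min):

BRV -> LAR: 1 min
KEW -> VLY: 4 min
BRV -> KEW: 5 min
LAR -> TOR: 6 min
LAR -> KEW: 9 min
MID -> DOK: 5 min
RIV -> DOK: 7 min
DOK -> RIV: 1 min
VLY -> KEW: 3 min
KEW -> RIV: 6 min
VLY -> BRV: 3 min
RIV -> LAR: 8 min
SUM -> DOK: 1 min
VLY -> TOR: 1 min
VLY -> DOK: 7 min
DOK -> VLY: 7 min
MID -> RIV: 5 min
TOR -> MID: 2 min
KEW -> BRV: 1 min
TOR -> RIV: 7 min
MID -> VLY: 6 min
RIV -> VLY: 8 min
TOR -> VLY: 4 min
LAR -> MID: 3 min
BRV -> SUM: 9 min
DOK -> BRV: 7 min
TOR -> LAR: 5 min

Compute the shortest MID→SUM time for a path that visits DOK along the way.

Best MID to DOK: MID–DOK costing 5
Best DOK to SUM: DOK–BRV–SUM costing 16
Total via DOK: 5 + 16 = 21 min.

21 min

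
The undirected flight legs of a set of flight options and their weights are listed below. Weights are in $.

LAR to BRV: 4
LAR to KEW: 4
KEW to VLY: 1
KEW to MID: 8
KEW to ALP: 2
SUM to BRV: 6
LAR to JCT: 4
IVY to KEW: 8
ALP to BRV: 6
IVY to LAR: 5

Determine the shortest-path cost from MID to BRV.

Candidate routes:
MID - KEW - ALP - BRV: 8+2+6 = 16
MID - KEW - IVY - LAR - BRV: 8+8+5+4 = 25
Cheapest is MID - KEW - ALP - BRV at $16.

$16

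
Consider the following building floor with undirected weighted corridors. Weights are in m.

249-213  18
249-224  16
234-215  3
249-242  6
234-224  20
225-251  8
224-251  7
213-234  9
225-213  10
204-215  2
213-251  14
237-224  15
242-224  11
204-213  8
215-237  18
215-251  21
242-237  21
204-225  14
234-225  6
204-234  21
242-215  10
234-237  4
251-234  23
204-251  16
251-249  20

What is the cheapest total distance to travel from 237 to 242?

Settle nodes by increasing distance from 237:
237: 0
234: 4  (via 237)
215: 7  (via 234)
204: 9  (via 215)
225: 10  (via 234)
213: 13  (via 234)
224: 15  (via 237)
242: 17  (via 215)
Shortest route: 237 → 234 → 215 → 242 = 17 m.

17 m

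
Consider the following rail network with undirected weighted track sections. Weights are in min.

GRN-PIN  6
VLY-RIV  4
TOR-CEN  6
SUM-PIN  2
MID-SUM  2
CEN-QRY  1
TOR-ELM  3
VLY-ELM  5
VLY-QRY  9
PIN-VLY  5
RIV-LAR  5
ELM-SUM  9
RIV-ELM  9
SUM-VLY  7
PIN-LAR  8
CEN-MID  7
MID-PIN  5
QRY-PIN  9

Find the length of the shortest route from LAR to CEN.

18 min

Candidate routes:
LAR–PIN–QRY–CEN: 8+9+1 = 18
LAR–PIN–SUM–MID–CEN: 8+2+2+7 = 19
LAR–RIV–VLY–QRY–CEN: 5+4+9+1 = 19
The minimum is 18 min via LAR–PIN–QRY–CEN.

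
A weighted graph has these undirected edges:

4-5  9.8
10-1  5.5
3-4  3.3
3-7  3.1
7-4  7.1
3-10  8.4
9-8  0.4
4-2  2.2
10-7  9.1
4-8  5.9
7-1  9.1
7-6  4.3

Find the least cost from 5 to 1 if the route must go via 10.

Best 5 to 10: 5 → 4 → 3 → 10 costing 21.5
Best 10 to 1: 10 → 1 costing 5.5
Total via 10: 21.5 + 5.5 = 27.

27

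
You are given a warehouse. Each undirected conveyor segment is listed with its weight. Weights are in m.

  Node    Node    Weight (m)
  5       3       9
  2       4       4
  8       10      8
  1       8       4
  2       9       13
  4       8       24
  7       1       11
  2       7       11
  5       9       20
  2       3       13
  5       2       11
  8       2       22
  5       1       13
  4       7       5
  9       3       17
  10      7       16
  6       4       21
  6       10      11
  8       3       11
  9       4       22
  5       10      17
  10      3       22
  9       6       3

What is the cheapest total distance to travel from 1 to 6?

23 m

Candidate routes:
1 → 8 → 3 → 9 → 6: 4+11+17+3 = 35
1 → 8 → 10 → 6: 4+8+11 = 23
The minimum is 23 m via 1 → 8 → 10 → 6.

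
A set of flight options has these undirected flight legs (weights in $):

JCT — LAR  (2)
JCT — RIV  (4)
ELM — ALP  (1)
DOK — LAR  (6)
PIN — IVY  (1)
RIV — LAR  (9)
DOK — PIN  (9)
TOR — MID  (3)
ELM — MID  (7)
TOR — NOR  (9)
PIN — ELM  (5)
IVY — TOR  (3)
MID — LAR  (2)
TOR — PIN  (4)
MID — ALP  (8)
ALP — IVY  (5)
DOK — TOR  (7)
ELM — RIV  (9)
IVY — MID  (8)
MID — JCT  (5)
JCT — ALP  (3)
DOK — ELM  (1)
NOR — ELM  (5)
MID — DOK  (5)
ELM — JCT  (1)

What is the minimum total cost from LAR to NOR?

$8

Shortest distances from LAR:
LAR: 0
JCT: 2  (via LAR)
MID: 2  (via LAR)
ELM: 3  (via JCT)
ALP: 4  (via ELM)
DOK: 4  (via ELM)
TOR: 5  (via MID)
RIV: 6  (via JCT)
PIN: 8  (via ELM)
IVY: 8  (via TOR)
NOR: 8  (via ELM)
Shortest route: LAR → JCT → ELM → NOR = $8.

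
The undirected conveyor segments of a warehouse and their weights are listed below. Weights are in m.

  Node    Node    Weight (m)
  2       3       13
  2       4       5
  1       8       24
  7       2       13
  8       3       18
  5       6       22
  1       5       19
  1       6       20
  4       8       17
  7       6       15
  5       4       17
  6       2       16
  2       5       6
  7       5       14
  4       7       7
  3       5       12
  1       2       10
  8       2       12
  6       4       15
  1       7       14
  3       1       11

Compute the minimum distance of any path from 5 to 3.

12 m

Running Dijkstra from 5:
5: 0
2: 6  (via 5)
4: 11  (via 2)
3: 12  (via 5)
Shortest route: 5–3 = 12 m.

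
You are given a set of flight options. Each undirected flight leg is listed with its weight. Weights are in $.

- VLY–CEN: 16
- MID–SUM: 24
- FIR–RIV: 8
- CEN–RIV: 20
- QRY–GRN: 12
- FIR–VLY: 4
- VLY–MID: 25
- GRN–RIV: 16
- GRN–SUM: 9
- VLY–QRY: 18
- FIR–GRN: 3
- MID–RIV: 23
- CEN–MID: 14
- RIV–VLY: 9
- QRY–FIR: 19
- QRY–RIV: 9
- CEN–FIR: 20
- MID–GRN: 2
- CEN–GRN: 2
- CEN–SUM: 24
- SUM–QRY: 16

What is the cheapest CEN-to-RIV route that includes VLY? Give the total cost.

$18

Shortest CEN→VLY: CEN → GRN → FIR → VLY = 9
Best VLY to RIV: VLY → RIV costing 9
Total via VLY: 9 + 9 = $18.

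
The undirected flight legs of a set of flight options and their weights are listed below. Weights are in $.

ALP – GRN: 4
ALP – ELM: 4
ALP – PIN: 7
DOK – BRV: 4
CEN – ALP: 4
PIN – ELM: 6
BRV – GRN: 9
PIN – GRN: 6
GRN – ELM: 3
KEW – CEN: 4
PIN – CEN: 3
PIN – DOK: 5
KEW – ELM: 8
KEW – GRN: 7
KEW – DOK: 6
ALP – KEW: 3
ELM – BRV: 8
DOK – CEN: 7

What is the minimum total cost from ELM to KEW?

Enumerating some paths:
ELM → GRN → ALP → KEW: 3+4+3 = 10
ELM → ALP → KEW: 4+3 = 7
ELM → GRN → KEW: 3+7 = 10
ELM → KEW: 8 = 8
Cheapest is ELM → ALP → KEW at $7.

$7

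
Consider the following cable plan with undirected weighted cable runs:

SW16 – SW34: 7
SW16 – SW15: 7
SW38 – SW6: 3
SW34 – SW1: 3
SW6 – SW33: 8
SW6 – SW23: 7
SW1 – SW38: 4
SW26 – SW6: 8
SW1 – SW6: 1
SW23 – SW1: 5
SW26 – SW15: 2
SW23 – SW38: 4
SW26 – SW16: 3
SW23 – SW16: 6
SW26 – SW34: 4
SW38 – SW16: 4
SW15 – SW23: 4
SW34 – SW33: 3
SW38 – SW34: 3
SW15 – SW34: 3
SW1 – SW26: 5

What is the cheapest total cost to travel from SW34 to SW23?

7

Enumerating some paths:
SW34 - SW1 - SW23: 3+5 = 8
SW34 - SW38 - SW23: 3+4 = 7
Cheapest is SW34 - SW38 - SW23 at 7.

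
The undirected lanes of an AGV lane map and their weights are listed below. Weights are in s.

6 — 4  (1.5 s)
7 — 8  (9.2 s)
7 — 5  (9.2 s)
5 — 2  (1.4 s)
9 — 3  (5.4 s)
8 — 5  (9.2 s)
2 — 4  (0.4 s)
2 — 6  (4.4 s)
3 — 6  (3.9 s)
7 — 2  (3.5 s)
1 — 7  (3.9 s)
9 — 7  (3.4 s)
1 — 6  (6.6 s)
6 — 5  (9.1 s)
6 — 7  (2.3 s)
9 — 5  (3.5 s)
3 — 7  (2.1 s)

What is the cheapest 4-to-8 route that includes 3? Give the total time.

16.7 s

Shortest 4→3: 4 → 6 → 3 = 5.4
Shortest 3→8: 3 → 7 → 8 = 11.3
Total via 3: 5.4 + 11.3 = 16.7 s.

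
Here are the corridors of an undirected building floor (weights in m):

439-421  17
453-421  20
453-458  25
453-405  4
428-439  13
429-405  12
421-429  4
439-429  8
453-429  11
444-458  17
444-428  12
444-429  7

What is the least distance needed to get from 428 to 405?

31 m

Candidate routes:
428–444–429–453–405: 12+7+11+4 = 34
428–439–429–405: 13+8+12 = 33
428–444–429–405: 12+7+12 = 31
The minimum is 31 m via 428–444–429–405.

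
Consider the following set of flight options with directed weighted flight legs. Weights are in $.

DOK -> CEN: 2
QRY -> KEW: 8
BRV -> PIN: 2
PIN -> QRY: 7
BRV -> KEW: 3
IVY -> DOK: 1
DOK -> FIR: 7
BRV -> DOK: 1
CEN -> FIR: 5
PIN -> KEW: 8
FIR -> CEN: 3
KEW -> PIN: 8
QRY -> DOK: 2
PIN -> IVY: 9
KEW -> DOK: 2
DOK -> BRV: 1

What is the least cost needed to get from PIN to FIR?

Enumerating some paths:
PIN - KEW - DOK - CEN - FIR: 8+2+2+5 = 17
PIN - KEW - DOK - FIR: 8+2+7 = 17
PIN - QRY - DOK - FIR: 7+2+7 = 16
PIN - IVY - DOK - CEN - FIR: 9+1+2+5 = 17
The minimum is $16 via PIN - QRY - DOK - FIR.

$16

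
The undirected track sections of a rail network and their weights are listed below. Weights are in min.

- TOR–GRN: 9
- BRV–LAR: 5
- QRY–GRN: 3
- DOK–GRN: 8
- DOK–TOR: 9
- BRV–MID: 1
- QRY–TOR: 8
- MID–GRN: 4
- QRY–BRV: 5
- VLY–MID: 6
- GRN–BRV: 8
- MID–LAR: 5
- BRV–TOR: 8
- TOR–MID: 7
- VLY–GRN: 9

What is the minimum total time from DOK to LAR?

Enumerating some paths:
DOK → GRN → MID → BRV → LAR: 8+4+1+5 = 18
DOK → GRN → MID → LAR: 8+4+5 = 17
The minimum is 17 min via DOK → GRN → MID → LAR.

17 min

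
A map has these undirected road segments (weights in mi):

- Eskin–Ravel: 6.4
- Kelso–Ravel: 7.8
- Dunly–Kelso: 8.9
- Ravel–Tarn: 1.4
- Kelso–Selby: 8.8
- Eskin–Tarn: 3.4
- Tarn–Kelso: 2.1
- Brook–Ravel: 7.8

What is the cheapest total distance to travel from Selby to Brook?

Running Dijkstra from Selby:
Selby: 0
Kelso: 8.8  (via Selby)
Tarn: 10.9  (via Kelso)
Ravel: 12.3  (via Tarn)
Eskin: 14.3  (via Tarn)
Dunly: 17.7  (via Kelso)
Brook: 20.1  (via Ravel)
Shortest route: Selby → Kelso → Tarn → Ravel → Brook = 20.1 mi.

20.1 mi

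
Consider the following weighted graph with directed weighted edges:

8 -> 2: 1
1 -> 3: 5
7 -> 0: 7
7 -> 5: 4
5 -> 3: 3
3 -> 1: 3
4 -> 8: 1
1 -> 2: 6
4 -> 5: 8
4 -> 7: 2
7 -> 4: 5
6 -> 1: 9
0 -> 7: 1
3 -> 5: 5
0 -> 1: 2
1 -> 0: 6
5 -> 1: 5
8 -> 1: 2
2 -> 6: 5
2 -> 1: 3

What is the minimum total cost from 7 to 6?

12

Settle nodes by increasing distance from 7:
7: 0
5: 4  (via 7)
4: 5  (via 7)
8: 6  (via 4)
0: 7  (via 7)
2: 7  (via 8)
3: 7  (via 5)
1: 8  (via 8)
6: 12  (via 2)
Shortest route: 7–4–8–2–6 = 12.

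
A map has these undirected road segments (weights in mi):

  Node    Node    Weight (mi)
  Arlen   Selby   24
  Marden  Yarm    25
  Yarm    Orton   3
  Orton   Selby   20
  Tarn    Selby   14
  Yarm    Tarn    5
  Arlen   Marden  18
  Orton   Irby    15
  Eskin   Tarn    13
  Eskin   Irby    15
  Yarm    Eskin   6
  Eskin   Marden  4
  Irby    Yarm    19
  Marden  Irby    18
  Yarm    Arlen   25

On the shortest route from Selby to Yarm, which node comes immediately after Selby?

Compare a few routes:
Selby - Orton - Yarm: 20+3 = 23
Selby - Tarn - Eskin - Yarm: 14+13+6 = 33
Selby - Tarn - Yarm: 14+5 = 19
The minimum is 19 mi via Selby - Tarn - Yarm.
So from Selby the first move is to Tarn.

Tarn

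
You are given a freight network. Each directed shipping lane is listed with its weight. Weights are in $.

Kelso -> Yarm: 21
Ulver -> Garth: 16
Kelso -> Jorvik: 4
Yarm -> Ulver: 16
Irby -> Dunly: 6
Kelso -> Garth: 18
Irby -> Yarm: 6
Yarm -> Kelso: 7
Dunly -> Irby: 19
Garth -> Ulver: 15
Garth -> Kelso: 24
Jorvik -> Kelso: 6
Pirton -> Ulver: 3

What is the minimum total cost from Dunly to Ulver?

$41

Running Dijkstra from Dunly:
Dunly: 0
Irby: 19  (via Dunly)
Yarm: 25  (via Irby)
Kelso: 32  (via Yarm)
Jorvik: 36  (via Kelso)
Ulver: 41  (via Yarm)
Shortest route: Dunly → Irby → Yarm → Ulver = $41.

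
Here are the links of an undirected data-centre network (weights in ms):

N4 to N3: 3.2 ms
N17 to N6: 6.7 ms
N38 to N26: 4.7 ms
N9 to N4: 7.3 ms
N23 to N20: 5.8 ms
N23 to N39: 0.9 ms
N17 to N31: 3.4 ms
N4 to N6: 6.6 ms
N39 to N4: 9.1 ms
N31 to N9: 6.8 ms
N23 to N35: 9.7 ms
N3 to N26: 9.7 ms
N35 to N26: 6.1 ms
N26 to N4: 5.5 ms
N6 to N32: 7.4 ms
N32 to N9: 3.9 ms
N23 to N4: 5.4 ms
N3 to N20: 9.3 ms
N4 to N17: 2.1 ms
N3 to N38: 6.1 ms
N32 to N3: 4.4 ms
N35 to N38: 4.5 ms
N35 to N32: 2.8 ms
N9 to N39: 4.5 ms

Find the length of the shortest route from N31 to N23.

Candidate routes:
N31–N17–N4–N23: 3.4+2.1+5.4 = 10.9
N31–N9–N39–N23: 6.8+4.5+0.9 = 12.2
The minimum is 10.9 ms via N31–N17–N4–N23.

10.9 ms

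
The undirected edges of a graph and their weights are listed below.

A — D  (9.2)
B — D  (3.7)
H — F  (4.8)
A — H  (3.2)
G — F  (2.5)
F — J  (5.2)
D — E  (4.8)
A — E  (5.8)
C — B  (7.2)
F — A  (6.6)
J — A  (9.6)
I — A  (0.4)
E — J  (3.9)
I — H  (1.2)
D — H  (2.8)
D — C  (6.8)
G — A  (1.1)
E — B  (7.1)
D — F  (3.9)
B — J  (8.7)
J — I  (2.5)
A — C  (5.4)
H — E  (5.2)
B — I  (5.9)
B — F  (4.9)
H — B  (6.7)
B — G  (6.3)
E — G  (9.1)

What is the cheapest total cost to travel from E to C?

Compare a few routes:
E → D → C: 4.8+6.8 = 11.6
E → A → C: 5.8+5.4 = 11.2
E → J → I → A → C: 3.9+2.5+0.4+5.4 = 12.2
Cheapest is E → A → C at 11.2.

11.2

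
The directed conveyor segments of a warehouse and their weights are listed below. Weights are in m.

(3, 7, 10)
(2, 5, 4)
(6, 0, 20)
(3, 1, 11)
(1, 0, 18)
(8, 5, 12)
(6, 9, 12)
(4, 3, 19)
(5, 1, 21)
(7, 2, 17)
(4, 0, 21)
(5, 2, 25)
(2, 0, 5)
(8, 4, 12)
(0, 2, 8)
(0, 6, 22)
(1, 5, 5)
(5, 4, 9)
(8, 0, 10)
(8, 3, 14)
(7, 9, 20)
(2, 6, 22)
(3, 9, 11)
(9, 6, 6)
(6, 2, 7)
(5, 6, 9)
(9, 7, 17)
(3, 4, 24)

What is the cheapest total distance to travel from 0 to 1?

Compare a few routes:
0 - 6 - 2 - 5 - 1: 22+7+4+21 = 54
0 - 2 - 5 - 4 - 3 - 1: 8+4+9+19+11 = 51
0 - 2 - 5 - 1: 8+4+21 = 33
0 - 6 - 2 - 5 - 4 - 3 - 1: 22+7+4+9+19+11 = 72
Cheapest is 0 - 2 - 5 - 1 at 33 m.

33 m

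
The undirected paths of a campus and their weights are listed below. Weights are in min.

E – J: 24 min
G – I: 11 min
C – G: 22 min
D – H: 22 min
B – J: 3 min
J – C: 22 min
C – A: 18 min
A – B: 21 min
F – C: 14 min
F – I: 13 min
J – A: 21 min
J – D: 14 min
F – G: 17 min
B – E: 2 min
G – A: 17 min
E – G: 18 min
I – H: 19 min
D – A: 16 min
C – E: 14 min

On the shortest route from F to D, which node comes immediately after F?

Enumerating some paths:
F → C → E → B → J → D: 14+14+2+3+14 = 47
F → C → A → D: 14+18+16 = 48
F → C → J → D: 14+22+14 = 50
F → G → A → D: 17+17+16 = 50
Cheapest is F → C → E → B → J → D at 47 min.
So from F the first move is to C.

C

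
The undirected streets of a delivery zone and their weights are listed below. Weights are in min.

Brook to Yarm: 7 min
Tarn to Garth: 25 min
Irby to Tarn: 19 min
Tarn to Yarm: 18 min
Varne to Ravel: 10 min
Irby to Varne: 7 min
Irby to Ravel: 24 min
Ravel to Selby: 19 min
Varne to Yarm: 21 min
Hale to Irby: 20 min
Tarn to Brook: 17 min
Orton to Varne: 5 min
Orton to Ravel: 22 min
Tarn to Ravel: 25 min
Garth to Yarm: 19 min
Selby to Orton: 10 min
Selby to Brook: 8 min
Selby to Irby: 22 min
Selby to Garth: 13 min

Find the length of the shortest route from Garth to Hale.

Shortest distances from Garth:
Garth: 0
Selby: 13  (via Garth)
Yarm: 19  (via Garth)
Brook: 21  (via Selby)
Orton: 23  (via Selby)
Tarn: 25  (via Garth)
Varne: 28  (via Orton)
Ravel: 32  (via Selby)
Irby: 35  (via Selby)
Hale: 55  (via Irby)
Shortest route: Garth–Selby–Irby–Hale = 55 min.

55 min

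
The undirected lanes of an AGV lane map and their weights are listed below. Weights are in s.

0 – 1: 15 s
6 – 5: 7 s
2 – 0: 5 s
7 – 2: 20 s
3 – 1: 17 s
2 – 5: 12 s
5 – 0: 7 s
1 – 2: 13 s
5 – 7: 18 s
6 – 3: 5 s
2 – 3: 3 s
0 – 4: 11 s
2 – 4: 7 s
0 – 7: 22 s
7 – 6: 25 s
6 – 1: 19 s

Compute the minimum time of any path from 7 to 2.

Compare a few routes:
7 - 5 - 0 - 2: 18+7+5 = 30
7 - 0 - 2: 22+5 = 27
7 - 2: 20 = 20
The minimum is 20 s via 7 - 2.

20 s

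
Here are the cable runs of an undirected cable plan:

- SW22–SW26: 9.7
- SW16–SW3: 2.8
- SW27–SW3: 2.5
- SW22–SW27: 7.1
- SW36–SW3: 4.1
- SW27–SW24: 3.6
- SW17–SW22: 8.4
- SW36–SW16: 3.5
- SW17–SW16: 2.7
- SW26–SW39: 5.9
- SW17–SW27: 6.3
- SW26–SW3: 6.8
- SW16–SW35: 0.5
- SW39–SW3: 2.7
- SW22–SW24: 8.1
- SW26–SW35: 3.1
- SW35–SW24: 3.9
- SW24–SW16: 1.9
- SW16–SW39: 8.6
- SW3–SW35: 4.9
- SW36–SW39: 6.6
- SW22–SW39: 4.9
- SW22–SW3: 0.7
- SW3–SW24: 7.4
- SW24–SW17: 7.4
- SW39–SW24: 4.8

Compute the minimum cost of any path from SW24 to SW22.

5.4

Shortest distances from SW24:
SW24: 0
SW16: 1.9  (via SW24)
SW35: 2.4  (via SW16)
SW27: 3.6  (via SW24)
SW17: 4.6  (via SW16)
SW3: 4.7  (via SW16)
SW39: 4.8  (via SW24)
SW22: 5.4  (via SW3)
Shortest route: SW24–SW16–SW3–SW22 = 5.4.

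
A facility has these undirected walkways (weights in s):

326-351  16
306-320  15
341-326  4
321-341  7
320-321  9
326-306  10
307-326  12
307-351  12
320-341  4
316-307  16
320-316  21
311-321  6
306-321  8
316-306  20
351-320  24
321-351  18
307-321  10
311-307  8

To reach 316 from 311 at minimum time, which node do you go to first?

307

Enumerating some paths:
311 → 307 → 316: 8+16 = 24
311 → 321 → 307 → 316: 6+10+16 = 32
Cheapest is 311 → 307 → 316 at 24 s.
So from 311 the first move is to 307.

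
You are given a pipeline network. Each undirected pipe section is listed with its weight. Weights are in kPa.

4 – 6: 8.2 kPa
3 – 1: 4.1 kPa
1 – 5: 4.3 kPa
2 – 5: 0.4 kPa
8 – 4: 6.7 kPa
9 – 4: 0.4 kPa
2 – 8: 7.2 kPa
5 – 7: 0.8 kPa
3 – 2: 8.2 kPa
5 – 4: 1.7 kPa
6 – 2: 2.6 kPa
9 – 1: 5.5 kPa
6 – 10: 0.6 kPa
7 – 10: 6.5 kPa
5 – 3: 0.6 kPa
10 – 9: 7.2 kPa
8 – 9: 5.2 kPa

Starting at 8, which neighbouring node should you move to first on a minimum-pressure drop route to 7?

9

Candidate routes:
8 - 9 - 4 - 5 - 7: 5.2+0.4+1.7+0.8 = 8.1
8 - 2 - 5 - 7: 7.2+0.4+0.8 = 8.4
Cheapest is 8 - 9 - 4 - 5 - 7 at 8.1 kPa.
So from 8 the first move is to 9.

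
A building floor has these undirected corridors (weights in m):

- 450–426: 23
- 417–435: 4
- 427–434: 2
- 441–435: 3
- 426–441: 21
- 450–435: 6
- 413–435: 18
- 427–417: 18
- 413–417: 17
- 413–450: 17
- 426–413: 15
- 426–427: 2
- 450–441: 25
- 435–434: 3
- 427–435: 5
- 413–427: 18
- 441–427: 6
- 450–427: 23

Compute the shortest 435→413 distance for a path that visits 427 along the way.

Shortest 435→427: 435 → 427 = 5
Shortest 427→413: 427 → 426 → 413 = 17
Total via 427: 5 + 17 = 22 m.

22 m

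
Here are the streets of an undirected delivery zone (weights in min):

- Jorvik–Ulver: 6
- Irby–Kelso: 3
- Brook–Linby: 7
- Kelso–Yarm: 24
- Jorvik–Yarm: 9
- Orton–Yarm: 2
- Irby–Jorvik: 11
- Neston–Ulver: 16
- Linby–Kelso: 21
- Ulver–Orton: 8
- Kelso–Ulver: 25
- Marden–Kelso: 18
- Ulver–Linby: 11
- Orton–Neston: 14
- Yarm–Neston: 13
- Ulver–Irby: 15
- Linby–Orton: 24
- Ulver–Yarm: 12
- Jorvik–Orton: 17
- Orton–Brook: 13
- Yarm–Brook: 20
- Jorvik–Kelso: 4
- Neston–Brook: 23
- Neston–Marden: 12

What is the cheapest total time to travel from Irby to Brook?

Compare a few routes:
Irby → Jorvik → Yarm → Orton → Brook: 11+9+2+13 = 35
Irby → Ulver → Linby → Brook: 15+11+7 = 33
Irby → Kelso → Jorvik → Yarm → Orton → Brook: 3+4+9+2+13 = 31
Irby → Kelso → Jorvik → Ulver → Orton → Brook: 3+4+6+8+13 = 34
The minimum is 31 min via Irby → Kelso → Jorvik → Yarm → Orton → Brook.

31 min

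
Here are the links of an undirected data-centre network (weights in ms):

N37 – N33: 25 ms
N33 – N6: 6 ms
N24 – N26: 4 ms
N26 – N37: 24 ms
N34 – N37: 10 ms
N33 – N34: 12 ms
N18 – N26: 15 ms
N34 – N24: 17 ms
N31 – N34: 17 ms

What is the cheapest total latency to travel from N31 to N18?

Shortest distances from N31:
N31: 0
N34: 17  (via N31)
N37: 27  (via N34)
N33: 29  (via N34)
N24: 34  (via N34)
N6: 35  (via N33)
N26: 38  (via N24)
N18: 53  (via N26)
Shortest route: N31 → N34 → N24 → N26 → N18 = 53 ms.

53 ms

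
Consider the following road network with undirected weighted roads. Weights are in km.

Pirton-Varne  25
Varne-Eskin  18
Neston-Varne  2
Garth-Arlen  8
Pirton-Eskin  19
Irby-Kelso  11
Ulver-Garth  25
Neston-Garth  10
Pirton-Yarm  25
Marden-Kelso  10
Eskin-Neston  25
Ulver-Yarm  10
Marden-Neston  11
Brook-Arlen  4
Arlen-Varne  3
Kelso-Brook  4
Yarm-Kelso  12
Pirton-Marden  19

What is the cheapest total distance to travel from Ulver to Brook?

26 km

Enumerating some paths:
Ulver–Yarm–Kelso–Brook: 10+12+4 = 26
Ulver–Garth–Arlen–Brook: 25+8+4 = 37
Ulver–Garth–Neston–Varne–Arlen–Brook: 25+10+2+3+4 = 44
The minimum is 26 km via Ulver–Yarm–Kelso–Brook.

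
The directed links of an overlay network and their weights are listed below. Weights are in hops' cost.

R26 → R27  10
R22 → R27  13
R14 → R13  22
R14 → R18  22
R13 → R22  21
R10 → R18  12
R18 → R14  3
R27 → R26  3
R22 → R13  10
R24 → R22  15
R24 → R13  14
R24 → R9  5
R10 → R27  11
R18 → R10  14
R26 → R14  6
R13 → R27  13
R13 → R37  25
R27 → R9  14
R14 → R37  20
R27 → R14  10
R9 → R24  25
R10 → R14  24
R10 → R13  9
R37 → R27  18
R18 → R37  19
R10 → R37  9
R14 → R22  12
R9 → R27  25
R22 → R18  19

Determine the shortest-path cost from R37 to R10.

Compare a few routes:
R37 - R27 - R26 - R14 - R18 - R10: 18+3+6+22+14 = 63
R37 - R27 - R14 - R18 - R10: 18+10+22+14 = 64
The minimum is 63 hops' cost via R37 - R27 - R26 - R14 - R18 - R10.

63 hops' cost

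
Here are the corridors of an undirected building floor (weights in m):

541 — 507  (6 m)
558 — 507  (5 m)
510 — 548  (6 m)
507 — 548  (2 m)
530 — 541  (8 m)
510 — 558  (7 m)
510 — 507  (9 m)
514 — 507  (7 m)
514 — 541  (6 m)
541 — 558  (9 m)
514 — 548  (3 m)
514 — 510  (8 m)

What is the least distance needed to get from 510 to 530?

Running Dijkstra from 510:
510: 0
548: 6  (via 510)
558: 7  (via 510)
514: 8  (via 510)
507: 8  (via 548)
541: 14  (via 514)
530: 22  (via 541)
Shortest route: 510 → 514 → 541 → 530 = 22 m.

22 m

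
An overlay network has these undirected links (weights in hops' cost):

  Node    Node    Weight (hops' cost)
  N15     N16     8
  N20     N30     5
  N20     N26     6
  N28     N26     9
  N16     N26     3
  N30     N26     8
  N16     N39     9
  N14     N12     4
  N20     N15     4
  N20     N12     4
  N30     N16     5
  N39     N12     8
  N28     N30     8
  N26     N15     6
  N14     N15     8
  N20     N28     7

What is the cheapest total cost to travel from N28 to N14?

15 hops' cost

Shortest distances from N28:
N28: 0
N20: 7  (via N28)
N30: 8  (via N28)
N26: 9  (via N28)
N12: 11  (via N20)
N15: 11  (via N20)
N16: 12  (via N26)
N14: 15  (via N12)
Shortest route: N28–N20–N12–N14 = 15 hops' cost.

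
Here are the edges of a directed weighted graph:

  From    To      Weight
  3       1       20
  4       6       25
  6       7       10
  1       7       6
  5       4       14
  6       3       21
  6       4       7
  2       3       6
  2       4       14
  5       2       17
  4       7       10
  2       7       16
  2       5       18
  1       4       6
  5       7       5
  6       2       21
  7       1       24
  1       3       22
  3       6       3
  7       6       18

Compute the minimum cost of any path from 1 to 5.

Compare a few routes:
1 → 4 → 6 → 2 → 5: 6+25+21+18 = 70
1 → 7 → 6 → 2 → 5: 6+18+21+18 = 63
1 → 3 → 6 → 2 → 5: 22+3+21+18 = 64
Cheapest is 1 → 7 → 6 → 2 → 5 at 63.

63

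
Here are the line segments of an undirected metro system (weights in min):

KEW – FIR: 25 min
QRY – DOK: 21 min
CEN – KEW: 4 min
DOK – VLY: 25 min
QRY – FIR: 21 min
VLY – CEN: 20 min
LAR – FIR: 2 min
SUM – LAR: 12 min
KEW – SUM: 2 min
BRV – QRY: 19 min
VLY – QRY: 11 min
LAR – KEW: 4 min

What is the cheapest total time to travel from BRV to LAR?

42 min

Settle nodes by increasing distance from BRV:
BRV: 0
QRY: 19  (via BRV)
VLY: 30  (via QRY)
DOK: 40  (via QRY)
FIR: 40  (via QRY)
LAR: 42  (via FIR)
Shortest route: BRV–QRY–FIR–LAR = 42 min.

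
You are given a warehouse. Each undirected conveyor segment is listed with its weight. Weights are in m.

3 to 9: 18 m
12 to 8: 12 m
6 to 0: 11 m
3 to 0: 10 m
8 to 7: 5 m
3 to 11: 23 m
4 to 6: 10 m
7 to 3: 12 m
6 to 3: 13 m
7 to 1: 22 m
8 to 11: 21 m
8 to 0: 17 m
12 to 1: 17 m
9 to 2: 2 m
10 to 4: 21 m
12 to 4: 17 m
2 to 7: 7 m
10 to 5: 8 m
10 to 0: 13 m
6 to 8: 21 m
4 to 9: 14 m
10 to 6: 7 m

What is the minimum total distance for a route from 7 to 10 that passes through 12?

Shortest 7→12: 7 → 8 → 12 = 17
Shortest 12→10: 12 → 4 → 6 → 10 = 34
Total via 12: 17 + 34 = 51 m.

51 m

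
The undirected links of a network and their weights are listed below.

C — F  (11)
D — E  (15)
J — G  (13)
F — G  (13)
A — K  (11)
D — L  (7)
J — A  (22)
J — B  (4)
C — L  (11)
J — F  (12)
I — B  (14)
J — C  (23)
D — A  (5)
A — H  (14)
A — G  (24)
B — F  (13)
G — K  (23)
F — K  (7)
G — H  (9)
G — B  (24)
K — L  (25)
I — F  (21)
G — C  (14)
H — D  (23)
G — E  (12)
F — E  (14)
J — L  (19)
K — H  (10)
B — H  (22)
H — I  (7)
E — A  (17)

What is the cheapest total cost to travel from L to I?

33

Candidate routes:
L - D - A - H - I: 7+5+14+7 = 33
L - J - B - I: 19+4+14 = 37
L - D - A - K - H - I: 7+5+11+10+7 = 40
L - D - H - I: 7+23+7 = 37
Cheapest is L - D - A - H - I at 33.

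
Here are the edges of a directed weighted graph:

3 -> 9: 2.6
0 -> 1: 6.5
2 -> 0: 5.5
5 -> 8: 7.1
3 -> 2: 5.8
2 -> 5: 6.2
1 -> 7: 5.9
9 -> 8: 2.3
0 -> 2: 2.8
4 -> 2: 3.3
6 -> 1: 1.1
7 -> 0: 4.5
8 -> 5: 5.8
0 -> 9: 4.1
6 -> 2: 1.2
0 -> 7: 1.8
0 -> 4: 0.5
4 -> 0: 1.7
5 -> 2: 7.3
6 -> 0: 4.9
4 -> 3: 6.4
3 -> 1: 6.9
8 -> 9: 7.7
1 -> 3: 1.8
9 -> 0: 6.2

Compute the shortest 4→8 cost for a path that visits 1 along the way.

Shortest 4→1: 4–0–1 = 8.2
Shortest 1→8: 1–3–9–8 = 6.7
Total via 1: 8.2 + 6.7 = 14.9.

14.9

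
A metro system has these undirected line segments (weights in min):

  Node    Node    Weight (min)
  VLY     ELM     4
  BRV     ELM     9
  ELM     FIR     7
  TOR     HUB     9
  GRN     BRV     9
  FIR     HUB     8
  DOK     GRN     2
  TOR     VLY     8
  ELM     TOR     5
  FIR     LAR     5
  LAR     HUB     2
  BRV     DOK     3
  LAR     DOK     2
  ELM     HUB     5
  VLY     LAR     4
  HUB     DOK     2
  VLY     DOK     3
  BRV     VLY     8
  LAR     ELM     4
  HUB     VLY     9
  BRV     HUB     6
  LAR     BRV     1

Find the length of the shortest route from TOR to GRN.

13 min

Running Dijkstra from TOR:
TOR: 0
ELM: 5  (via TOR)
VLY: 8  (via TOR)
LAR: 9  (via ELM)
HUB: 9  (via TOR)
BRV: 10  (via LAR)
DOK: 11  (via VLY)
FIR: 12  (via ELM)
GRN: 13  (via DOK)
Shortest route: TOR → VLY → DOK → GRN = 13 min.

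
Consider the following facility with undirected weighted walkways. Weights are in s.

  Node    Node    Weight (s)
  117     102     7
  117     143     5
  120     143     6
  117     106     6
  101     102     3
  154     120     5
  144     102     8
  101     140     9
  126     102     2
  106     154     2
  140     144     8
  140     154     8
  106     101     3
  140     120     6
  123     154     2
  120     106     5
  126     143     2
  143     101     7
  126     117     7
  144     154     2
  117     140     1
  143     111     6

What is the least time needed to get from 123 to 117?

10 s

Compare a few routes:
123 → 154 → 140 → 117: 2+8+1 = 11
123 → 154 → 106 → 117: 2+2+6 = 10
123 → 154 → 144 → 140 → 117: 2+2+8+1 = 13
Cheapest is 123 → 154 → 106 → 117 at 10 s.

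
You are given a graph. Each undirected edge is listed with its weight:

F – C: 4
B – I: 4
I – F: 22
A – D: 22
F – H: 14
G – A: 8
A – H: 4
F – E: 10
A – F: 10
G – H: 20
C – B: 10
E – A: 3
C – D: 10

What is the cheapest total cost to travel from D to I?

24

Settle nodes by increasing distance from D:
D: 0
C: 10  (via D)
F: 14  (via C)
B: 20  (via C)
A: 22  (via D)
E: 24  (via F)
I: 24  (via B)
Shortest route: D–C–B–I = 24.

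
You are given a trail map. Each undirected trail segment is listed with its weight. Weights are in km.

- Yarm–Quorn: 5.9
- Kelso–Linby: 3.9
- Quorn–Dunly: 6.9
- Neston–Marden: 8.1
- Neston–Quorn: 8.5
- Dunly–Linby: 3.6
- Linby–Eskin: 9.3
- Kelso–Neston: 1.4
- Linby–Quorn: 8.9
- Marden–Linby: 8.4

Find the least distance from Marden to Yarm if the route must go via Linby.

Shortest Marden→Linby: Marden–Linby = 8.4
Best Linby to Yarm: Linby–Quorn–Yarm costing 14.8
Total via Linby: 8.4 + 14.8 = 23.2 km.

23.2 km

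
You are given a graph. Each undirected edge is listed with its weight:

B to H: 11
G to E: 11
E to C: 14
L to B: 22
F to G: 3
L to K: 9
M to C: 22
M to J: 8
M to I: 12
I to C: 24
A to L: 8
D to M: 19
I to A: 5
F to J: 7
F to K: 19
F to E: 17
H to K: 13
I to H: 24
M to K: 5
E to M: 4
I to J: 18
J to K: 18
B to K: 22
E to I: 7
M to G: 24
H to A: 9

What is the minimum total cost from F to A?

26

Compare a few routes:
F - G - E - I - A: 3+11+7+5 = 26
F - E - I - A: 17+7+5 = 29
F - J - I - A: 7+18+5 = 30
The minimum is 26 via F - G - E - I - A.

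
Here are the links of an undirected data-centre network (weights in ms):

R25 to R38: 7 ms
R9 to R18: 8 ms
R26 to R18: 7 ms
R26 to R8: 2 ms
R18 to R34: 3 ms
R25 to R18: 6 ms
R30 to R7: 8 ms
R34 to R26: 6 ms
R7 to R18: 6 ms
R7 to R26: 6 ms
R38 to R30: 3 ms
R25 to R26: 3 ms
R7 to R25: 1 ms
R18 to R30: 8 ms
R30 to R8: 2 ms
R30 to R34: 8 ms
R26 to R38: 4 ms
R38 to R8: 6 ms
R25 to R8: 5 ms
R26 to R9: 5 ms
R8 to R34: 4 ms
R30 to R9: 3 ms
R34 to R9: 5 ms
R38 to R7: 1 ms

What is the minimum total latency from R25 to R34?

Compare a few routes:
R25–R7–R18–R34: 1+6+3 = 10
R25–R26–R34: 3+6 = 9
The minimum is 9 ms via R25–R26–R34.

9 ms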